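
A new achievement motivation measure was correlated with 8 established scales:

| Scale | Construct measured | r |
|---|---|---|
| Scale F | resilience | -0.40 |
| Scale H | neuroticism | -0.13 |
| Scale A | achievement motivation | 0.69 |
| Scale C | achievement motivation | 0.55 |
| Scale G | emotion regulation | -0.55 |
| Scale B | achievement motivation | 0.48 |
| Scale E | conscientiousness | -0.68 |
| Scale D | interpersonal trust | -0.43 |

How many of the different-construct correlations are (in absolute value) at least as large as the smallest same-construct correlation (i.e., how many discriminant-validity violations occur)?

Convergent (same construct = achievement motivation): Scale A, Scale C, Scale B.
Smallest convergent = 0.48. Discriminant |r|: 0.40, 0.13, 0.55, 0.68, 0.43; count ≥ 0.48 → 2.

2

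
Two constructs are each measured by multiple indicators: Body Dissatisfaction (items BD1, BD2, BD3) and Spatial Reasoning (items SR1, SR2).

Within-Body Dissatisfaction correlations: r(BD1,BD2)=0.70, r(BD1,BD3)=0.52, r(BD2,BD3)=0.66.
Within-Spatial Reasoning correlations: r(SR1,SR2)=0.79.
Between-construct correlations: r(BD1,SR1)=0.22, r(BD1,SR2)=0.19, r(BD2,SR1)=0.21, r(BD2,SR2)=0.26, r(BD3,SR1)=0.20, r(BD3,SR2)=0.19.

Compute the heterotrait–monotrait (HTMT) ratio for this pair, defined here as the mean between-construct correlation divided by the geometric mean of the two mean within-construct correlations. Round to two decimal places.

0.30

Between-construct mean = 1.27/6 = 0.2117.
Mean within-BD = 1.88/3 = 0.6267; mean within-SR = 0.79/1 = 0.7900.
Geometric mean = √(0.6267 × 0.7900) = 0.7036.
HTMT = 0.2117 / 0.7036 = 0.30.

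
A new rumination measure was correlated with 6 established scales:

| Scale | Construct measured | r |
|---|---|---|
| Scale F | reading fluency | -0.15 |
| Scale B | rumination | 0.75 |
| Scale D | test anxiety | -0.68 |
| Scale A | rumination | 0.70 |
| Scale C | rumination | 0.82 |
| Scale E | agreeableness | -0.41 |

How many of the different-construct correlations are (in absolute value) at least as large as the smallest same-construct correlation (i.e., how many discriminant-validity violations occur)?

Convergent (same construct = rumination): Scale B, Scale A, Scale C.
Smallest convergent = 0.70. Discriminant |r|: 0.15, 0.68, 0.41; count ≥ 0.70 → 0.

0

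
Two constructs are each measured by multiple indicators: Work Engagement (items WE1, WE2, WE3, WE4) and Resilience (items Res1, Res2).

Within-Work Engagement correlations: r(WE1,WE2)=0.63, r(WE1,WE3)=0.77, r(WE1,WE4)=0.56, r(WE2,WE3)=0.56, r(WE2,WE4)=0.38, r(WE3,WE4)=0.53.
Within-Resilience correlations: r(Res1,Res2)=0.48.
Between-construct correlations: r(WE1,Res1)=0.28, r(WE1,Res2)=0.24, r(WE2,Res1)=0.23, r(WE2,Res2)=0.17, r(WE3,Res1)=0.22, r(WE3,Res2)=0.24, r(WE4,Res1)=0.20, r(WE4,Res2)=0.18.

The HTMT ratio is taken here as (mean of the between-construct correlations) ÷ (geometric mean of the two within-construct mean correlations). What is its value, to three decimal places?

Between-construct mean = 1.76/8 = 0.2200.
Mean within-WE = 3.43/6 = 0.5717; mean within-Res = 0.48/1 = 0.4800.
Geometric mean = √(0.5717 × 0.4800) = 0.5238.
HTMT = 0.2200 / 0.5238 = 0.420.

0.420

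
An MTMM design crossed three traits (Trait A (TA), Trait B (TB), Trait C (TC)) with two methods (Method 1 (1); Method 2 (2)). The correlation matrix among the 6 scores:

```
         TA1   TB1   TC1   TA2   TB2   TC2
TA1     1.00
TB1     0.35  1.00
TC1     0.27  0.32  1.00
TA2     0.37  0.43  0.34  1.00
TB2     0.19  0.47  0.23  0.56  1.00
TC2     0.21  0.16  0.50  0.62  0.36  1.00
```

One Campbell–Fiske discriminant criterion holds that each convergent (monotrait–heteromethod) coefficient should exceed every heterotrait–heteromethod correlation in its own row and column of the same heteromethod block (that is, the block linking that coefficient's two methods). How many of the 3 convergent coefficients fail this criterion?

1

Each convergent coefficient versus the relevant comparison correlations:
TA (methods 1·2): 0.37 vs {0.19, 0.43, 0.21, 0.34} → fail.
TB (methods 1·2): 0.47 vs {0.43, 0.19, 0.16, 0.23} → pass.
TC (methods 1·2): 0.50 vs {0.34, 0.21, 0.23, 0.16} → pass.
1 of 3 fail.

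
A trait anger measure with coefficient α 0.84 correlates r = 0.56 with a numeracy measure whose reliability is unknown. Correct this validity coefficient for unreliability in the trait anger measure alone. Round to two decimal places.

Single correction: r_c = r_obs / √r_xx = 0.56 / √0.84 = 0.56 / 0.9165 ≈ 0.61.

0.61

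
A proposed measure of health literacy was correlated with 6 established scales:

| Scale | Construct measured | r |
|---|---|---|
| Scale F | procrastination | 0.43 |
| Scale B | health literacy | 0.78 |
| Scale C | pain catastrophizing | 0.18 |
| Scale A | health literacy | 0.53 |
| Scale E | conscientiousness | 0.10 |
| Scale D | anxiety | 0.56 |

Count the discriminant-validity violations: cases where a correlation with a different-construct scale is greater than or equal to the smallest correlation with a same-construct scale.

Convergent (same construct = health literacy): Scale B, Scale A.
Smallest convergent = 0.53. Discriminant values: 0.43, 0.18, 0.10, 0.56; count ≥ 0.53 → 1.

1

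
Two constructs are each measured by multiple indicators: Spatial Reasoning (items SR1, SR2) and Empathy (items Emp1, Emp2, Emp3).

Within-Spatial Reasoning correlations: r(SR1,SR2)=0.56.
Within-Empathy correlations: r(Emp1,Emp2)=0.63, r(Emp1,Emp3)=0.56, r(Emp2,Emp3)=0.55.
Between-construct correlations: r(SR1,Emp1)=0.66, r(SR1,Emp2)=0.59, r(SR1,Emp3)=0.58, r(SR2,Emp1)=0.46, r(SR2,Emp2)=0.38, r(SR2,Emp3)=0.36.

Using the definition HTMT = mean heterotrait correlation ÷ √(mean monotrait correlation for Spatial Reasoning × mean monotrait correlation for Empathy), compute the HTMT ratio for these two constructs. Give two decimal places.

0.89

Mean between = 3.03/6 = 0.5050.
Mean within-SR = 0.56/1 = 0.5600; mean within-Emp = 1.74/3 = 0.5800.
Geometric mean = √(0.5600 × 0.5800) = 0.5699.
HTMT = 0.5050 / 0.5699 = 0.89.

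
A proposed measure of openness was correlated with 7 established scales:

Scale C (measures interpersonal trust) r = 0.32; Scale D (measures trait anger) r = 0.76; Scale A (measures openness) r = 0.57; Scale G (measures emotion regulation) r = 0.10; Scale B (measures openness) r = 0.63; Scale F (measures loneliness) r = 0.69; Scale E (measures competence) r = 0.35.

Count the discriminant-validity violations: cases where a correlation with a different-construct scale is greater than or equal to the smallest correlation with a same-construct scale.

2

Convergent (same construct = openness): Scale A, Scale B.
Smallest convergent = 0.57. Discriminant values: 0.32, 0.76, 0.10, 0.69, 0.35; count ≥ 0.57 → 2.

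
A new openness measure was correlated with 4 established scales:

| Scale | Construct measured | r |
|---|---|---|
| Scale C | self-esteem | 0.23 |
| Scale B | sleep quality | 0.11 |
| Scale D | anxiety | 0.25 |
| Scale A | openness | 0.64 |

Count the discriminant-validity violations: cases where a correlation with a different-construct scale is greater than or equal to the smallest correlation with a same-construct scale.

0

Convergent (same construct = openness): Scale A.
Smallest convergent = 0.64. Discriminant values: 0.23, 0.11, 0.25; count ≥ 0.64 → 0.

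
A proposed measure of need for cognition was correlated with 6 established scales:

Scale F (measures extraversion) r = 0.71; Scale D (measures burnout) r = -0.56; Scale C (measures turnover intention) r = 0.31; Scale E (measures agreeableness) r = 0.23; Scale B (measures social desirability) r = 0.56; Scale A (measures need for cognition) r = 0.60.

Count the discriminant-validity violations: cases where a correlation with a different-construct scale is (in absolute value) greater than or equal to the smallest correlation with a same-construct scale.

Convergent (same construct = need for cognition): Scale A.
Smallest convergent = 0.60. Discriminant |r|: 0.71, 0.56, 0.31, 0.23, 0.56; count ≥ 0.60 → 1.

1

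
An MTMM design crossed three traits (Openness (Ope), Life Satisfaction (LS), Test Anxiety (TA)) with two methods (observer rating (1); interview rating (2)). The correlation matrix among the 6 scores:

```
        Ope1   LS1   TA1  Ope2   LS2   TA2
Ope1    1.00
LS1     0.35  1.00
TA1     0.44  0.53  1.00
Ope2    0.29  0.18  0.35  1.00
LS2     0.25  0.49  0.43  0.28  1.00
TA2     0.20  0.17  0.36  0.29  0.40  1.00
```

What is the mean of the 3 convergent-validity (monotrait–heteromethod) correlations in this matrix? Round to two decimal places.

0.38

Convergent values: 0.29, 0.49, 0.36; mean = 1.14/3 = 0.38.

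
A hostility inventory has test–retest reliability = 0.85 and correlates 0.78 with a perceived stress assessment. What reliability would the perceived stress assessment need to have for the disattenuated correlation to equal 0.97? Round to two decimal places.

r_true = r_obs / √(r_xx · r_yy) ⇒ 0.97 = 0.78 / √(0.85 · r_yy).
√(0.85 · r_yy) = 0.78 / 0.97 = 0.8041; 0.85 · r_yy = 0.6466; r_yy = 0.6466 / 0.85 ≈ 0.76.

0.76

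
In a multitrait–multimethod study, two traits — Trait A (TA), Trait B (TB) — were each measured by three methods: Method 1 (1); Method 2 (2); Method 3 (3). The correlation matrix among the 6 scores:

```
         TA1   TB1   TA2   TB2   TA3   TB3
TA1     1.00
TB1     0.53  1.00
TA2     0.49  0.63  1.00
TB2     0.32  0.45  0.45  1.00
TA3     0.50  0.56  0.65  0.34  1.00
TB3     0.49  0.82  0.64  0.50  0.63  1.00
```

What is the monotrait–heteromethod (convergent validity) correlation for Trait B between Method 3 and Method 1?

Same trait (TB), different methods: r(TB3, TB1) = 0.82.

0.82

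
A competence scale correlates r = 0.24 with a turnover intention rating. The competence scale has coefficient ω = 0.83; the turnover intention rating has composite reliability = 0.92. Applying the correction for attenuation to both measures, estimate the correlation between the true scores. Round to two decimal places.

r_true = r_obs / √(r_xx · r_yy) = 0.24 / √(0.83 × 0.92) = 0.24 / √0.7636 = 0.24 / 0.8738 ≈ 0.27.

0.27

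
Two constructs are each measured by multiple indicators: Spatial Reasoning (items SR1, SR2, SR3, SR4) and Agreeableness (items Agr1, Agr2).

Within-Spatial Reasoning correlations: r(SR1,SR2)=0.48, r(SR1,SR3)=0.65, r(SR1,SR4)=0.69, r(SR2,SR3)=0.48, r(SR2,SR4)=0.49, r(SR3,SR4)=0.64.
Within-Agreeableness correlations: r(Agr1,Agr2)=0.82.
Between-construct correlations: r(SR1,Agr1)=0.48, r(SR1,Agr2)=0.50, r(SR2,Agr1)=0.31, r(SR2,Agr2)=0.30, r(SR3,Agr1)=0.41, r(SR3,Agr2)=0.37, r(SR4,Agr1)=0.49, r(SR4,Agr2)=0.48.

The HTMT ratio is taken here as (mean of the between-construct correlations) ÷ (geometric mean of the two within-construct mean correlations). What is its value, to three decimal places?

Between-construct mean = 3.34/8 = 0.4175.
Mean within-SR = 3.43/6 = 0.5717; mean within-Agr = 0.82/1 = 0.8200.
Geometric mean = √(0.5717 × 0.8200) = 0.6847.
HTMT = 0.4175 / 0.6847 = 0.610.

0.610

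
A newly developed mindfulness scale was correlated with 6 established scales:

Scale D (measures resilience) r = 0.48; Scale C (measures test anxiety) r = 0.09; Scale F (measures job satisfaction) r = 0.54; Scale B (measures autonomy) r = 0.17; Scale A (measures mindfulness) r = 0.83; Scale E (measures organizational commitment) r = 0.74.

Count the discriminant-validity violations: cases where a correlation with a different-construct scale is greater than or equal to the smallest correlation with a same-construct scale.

Convergent (same construct = mindfulness): Scale A.
Smallest convergent = 0.83. Discriminant values: 0.48, 0.09, 0.54, 0.17, 0.74; count ≥ 0.83 → 0.

0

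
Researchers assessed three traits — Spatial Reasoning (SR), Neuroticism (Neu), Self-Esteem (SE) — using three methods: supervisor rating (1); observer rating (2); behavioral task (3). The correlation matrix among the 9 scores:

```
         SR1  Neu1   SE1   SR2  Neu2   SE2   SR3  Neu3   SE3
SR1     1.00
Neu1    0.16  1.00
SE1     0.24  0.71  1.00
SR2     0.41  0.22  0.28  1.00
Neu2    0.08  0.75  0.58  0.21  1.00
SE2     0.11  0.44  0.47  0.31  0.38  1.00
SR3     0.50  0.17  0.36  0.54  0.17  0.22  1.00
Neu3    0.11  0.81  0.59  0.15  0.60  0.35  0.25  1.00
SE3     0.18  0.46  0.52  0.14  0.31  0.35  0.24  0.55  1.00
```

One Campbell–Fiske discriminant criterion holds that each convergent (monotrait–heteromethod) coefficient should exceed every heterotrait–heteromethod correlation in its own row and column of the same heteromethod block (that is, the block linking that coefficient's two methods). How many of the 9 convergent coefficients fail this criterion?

3

Checking each validity diagonal entry against its comparison values:
SR (methods 1·2): 0.41 vs {0.08, 0.22, 0.11, 0.28} → pass.
SR (methods 1·3): 0.50 vs {0.11, 0.17, 0.18, 0.36} → pass.
SR (methods 2·3): 0.54 vs {0.15, 0.17, 0.14, 0.22} → pass.
Neu (methods 1·2): 0.75 vs {0.22, 0.08, 0.44, 0.58} → pass.
Neu (methods 1·3): 0.81 vs {0.17, 0.11, 0.46, 0.59} → pass.
Neu (methods 2·3): 0.60 vs {0.17, 0.15, 0.31, 0.35} → pass.
SE (methods 1·2): 0.47 vs {0.28, 0.11, 0.58, 0.44} → fail.
SE (methods 1·3): 0.52 vs {0.36, 0.18, 0.59, 0.46} → fail.
SE (methods 2·3): 0.35 vs {0.22, 0.14, 0.35, 0.31} → fail.
3 of 9 fail.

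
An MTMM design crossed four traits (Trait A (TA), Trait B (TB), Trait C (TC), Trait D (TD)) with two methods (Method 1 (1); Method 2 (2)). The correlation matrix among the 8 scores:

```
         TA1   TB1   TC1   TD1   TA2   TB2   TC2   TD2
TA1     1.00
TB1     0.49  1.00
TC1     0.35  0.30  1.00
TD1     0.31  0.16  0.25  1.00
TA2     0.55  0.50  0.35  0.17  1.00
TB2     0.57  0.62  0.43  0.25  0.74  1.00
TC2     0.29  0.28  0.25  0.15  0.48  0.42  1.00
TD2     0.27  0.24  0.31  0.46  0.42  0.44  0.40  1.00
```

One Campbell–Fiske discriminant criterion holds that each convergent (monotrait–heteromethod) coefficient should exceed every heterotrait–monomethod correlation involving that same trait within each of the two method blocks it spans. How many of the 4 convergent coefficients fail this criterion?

Each convergent coefficient versus the relevant comparison correlations:
TA (methods 1·2): 0.55 vs {0.49, 0.74, 0.35, 0.48, 0.31, 0.42} → fail.
TB (methods 1·2): 0.62 vs {0.49, 0.74, 0.30, 0.42, 0.16, 0.44} → fail.
TC (methods 1·2): 0.25 vs {0.35, 0.48, 0.30, 0.42, 0.25, 0.40} → fail.
TD (methods 1·2): 0.46 vs {0.31, 0.42, 0.16, 0.44, 0.25, 0.40} → pass.
3 of 4 fail.

3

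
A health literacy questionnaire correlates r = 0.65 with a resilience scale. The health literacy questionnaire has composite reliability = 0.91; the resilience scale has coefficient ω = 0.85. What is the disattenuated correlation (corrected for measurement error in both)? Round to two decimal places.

0.74

r_true = r_obs / √(r_xx · r_yy) = 0.65 / √(0.91 × 0.85) = 0.65 / √0.7735 = 0.65 / 0.8795 ≈ 0.74.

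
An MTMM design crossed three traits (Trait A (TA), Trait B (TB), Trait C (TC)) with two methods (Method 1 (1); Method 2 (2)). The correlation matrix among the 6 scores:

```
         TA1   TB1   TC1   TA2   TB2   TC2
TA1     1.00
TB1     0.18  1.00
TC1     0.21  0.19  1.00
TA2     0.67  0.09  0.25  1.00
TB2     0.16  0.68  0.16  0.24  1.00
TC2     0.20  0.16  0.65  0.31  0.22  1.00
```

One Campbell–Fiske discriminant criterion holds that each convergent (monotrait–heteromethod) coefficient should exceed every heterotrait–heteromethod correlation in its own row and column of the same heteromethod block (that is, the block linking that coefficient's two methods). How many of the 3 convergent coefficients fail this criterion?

0

Checking each validity diagonal entry against its comparison values:
TA (methods 1·2): 0.67 vs {0.16, 0.09, 0.20, 0.25} → pass.
TB (methods 1·2): 0.68 vs {0.09, 0.16, 0.16, 0.16} → pass.
TC (methods 1·2): 0.65 vs {0.25, 0.20, 0.16, 0.16} → pass.
0 of 3 fail.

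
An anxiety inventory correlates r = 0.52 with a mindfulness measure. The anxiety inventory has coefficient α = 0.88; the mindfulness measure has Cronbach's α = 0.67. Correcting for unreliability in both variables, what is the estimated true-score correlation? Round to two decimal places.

r_true = r_obs / √(r_xx · r_yy) = 0.52 / √(0.88 × 0.67) = 0.52 / √0.5896 = 0.52 / 0.7679 ≈ 0.68.

0.68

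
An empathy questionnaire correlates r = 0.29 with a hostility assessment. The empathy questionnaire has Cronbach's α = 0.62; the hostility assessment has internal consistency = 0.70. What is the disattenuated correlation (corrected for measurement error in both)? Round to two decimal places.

r_true = r_obs / √(r_xx · r_yy) = 0.29 / √(0.62 × 0.70) = 0.29 / √0.4340 = 0.29 / 0.6588 ≈ 0.44.

0.44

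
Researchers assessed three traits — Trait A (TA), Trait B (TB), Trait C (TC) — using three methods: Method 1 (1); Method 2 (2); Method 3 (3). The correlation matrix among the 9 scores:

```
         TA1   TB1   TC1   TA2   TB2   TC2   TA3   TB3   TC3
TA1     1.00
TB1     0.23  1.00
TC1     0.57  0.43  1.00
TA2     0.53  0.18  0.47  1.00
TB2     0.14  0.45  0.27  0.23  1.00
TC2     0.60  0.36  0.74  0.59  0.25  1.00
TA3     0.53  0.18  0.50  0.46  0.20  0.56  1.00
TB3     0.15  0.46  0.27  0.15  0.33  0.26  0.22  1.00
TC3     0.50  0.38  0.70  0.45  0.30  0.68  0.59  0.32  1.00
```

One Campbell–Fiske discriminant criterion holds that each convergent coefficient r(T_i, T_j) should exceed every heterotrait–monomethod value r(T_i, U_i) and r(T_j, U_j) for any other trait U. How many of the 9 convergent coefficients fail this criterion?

3

Each convergent coefficient versus the relevant comparison correlations:
TA (methods 1·2): 0.53 vs {0.23, 0.23, 0.57, 0.59} → fail.
TA (methods 1·3): 0.53 vs {0.23, 0.22, 0.57, 0.59} → fail.
TA (methods 2·3): 0.46 vs {0.23, 0.22, 0.59, 0.59} → fail.
TB (methods 1·2): 0.45 vs {0.23, 0.23, 0.43, 0.25} → pass.
TB (methods 1·3): 0.46 vs {0.23, 0.22, 0.43, 0.32} → pass.
TB (methods 2·3): 0.33 vs {0.23, 0.22, 0.25, 0.32} → pass.
TC (methods 1·2): 0.74 vs {0.57, 0.59, 0.43, 0.25} → pass.
TC (methods 1·3): 0.70 vs {0.57, 0.59, 0.43, 0.32} → pass.
TC (methods 2·3): 0.68 vs {0.59, 0.59, 0.25, 0.32} → pass.
3 of 9 fail.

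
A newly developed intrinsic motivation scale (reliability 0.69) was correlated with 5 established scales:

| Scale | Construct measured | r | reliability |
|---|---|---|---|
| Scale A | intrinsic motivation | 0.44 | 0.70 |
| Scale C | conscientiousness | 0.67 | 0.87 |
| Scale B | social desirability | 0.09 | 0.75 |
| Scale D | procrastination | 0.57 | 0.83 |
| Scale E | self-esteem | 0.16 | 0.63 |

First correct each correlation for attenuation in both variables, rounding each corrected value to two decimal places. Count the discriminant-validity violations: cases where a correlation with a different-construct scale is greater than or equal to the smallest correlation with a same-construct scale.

Disattenuated r (r / √(r_scale · r_new)):
  Scale A (conv): 0.44 / √(0.70·0.69) = 0.63
  Scale C (disc): 0.67 / √(0.87·0.69) = 0.86
  Scale B (disc): 0.09 / √(0.75·0.69) = 0.13
  Scale D (disc): 0.57 / √(0.83·0.69) = 0.75
  Scale E (disc): 0.16 / √(0.63·0.69) = 0.24
Smallest convergent = 0.63. Discriminant values: 0.86, 0.13, 0.75, 0.24; count ≥ 0.63 → 2.

2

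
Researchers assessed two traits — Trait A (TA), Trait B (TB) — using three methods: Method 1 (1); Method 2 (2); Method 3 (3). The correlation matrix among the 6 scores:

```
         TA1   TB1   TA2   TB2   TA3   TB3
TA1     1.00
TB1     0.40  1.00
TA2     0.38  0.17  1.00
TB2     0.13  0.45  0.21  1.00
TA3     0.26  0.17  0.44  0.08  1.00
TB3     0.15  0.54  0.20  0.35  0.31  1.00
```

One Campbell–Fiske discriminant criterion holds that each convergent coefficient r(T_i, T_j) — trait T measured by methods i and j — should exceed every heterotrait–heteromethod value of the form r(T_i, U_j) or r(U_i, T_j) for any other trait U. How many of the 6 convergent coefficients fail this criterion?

Convergent coefficients and their comparison sets:
TA (methods 1·2): 0.38 vs {0.13, 0.17} → pass.
TA (methods 1·3): 0.26 vs {0.15, 0.17} → pass.
TA (methods 2·3): 0.44 vs {0.20, 0.08} → pass.
TB (methods 1·2): 0.45 vs {0.17, 0.13} → pass.
TB (methods 1·3): 0.54 vs {0.17, 0.15} → pass.
TB (methods 2·3): 0.35 vs {0.08, 0.20} → pass.
0 of 6 fail.

0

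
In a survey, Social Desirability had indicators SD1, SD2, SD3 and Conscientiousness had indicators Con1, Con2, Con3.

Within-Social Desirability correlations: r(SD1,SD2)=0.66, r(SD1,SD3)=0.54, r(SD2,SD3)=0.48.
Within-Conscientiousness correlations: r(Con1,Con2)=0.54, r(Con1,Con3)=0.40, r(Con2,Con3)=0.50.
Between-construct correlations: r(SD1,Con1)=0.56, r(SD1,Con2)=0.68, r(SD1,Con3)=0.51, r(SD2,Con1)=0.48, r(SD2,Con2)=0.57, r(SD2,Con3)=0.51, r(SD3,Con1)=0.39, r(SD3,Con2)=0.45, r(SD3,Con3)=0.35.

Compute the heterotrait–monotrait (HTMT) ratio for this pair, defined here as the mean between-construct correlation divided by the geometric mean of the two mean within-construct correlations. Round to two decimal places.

Mean between = 4.50/9 = 0.5000.
Mean within-SD = 1.68/3 = 0.5600; mean within-Con = 1.44/3 = 0.4800.
Geometric mean = √(0.5600 × 0.4800) = 0.5185.
HTMT = 0.5000 / 0.5185 = 0.96.

0.96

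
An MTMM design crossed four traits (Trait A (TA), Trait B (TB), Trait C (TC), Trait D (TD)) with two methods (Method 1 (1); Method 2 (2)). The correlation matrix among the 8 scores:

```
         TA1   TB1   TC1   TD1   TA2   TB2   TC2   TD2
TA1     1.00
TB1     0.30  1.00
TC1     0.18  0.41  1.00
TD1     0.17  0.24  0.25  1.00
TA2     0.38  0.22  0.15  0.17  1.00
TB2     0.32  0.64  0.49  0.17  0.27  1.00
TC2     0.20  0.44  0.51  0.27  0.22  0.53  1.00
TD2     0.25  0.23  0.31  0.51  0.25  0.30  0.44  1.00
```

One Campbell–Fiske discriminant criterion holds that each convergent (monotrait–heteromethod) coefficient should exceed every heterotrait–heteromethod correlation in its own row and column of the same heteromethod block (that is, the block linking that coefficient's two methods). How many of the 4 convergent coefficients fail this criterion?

0

Each convergent coefficient versus the relevant comparison correlations:
TA (methods 1·2): 0.38 vs {0.32, 0.22, 0.20, 0.15, 0.25, 0.17} → pass.
TB (methods 1·2): 0.64 vs {0.22, 0.32, 0.44, 0.49, 0.23, 0.17} → pass.
TC (methods 1·2): 0.51 vs {0.15, 0.20, 0.49, 0.44, 0.31, 0.27} → pass.
TD (methods 1·2): 0.51 vs {0.17, 0.25, 0.17, 0.23, 0.27, 0.31} → pass.
0 of 4 fail.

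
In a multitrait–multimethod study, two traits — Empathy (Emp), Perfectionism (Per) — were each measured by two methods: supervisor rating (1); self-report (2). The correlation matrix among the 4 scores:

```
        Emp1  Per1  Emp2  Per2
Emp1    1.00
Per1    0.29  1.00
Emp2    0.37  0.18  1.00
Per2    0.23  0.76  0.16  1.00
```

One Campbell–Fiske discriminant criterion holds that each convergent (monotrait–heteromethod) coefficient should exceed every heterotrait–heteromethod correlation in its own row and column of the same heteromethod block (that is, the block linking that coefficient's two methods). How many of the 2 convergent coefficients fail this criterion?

0

Convergent coefficients and their comparison sets:
Emp (methods 1·2): 0.37 vs {0.23, 0.18} → pass.
Per (methods 1·2): 0.76 vs {0.18, 0.23} → pass.
0 of 2 fail.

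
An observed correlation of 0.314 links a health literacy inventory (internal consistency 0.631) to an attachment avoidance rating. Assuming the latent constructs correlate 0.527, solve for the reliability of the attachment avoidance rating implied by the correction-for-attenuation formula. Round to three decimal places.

0.563

r_true = r_obs / √(r_xx · r_yy) ⇒ 0.527 = 0.314 / √(0.631 · r_yy).
√(0.631 · r_yy) = 0.314 / 0.527 = 0.5958; 0.631 · r_yy = 0.3550; r_yy = 0.3550 / 0.631 ≈ 0.563.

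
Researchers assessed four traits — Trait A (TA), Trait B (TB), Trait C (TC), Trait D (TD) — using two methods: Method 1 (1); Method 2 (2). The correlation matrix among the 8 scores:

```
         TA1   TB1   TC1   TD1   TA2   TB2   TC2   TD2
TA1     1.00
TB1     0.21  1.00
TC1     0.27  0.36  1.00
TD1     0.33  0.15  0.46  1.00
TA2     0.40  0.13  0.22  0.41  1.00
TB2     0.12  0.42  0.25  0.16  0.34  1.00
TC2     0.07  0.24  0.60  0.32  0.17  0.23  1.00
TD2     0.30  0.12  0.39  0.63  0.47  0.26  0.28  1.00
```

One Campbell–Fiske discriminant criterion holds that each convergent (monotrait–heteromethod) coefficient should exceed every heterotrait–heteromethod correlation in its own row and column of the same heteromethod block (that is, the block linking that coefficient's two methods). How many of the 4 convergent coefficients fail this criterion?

Each convergent coefficient versus the relevant comparison correlations:
TA (methods 1·2): 0.40 vs {0.12, 0.13, 0.07, 0.22, 0.30, 0.41} → fail.
TB (methods 1·2): 0.42 vs {0.13, 0.12, 0.24, 0.25, 0.12, 0.16} → pass.
TC (methods 1·2): 0.60 vs {0.22, 0.07, 0.25, 0.24, 0.39, 0.32} → pass.
TD (methods 1·2): 0.63 vs {0.41, 0.30, 0.16, 0.12, 0.32, 0.39} → pass.
1 of 4 fail.

1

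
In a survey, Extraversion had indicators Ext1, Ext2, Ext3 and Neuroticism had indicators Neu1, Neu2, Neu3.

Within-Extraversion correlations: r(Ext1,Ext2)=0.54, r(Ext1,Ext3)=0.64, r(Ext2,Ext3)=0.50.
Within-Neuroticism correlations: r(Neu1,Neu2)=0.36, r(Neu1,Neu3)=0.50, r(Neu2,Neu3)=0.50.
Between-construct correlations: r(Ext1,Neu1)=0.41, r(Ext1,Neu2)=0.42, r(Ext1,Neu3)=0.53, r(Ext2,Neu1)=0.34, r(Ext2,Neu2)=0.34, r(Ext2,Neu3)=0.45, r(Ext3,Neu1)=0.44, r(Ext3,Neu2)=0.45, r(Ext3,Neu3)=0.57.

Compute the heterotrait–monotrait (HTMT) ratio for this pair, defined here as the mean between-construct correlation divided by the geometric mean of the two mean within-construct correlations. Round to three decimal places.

Between-construct mean = 3.95/9 = 0.4389.
Mean within-Ext = 1.68/3 = 0.5600; mean within-Neu = 1.36/3 = 0.4533.
Geometric mean = √(0.5600 × 0.4533) = 0.5038.
HTMT = 0.4389 / 0.5038 = 0.871.

0.871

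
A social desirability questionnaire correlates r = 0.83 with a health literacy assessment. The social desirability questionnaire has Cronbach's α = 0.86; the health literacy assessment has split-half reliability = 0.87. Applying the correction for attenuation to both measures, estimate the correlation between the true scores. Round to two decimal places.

0.96

r_true = r_obs / √(r_xx · r_yy) = 0.83 / √(0.86 × 0.87) = 0.83 / √0.7482 = 0.83 / 0.8650 ≈ 0.96.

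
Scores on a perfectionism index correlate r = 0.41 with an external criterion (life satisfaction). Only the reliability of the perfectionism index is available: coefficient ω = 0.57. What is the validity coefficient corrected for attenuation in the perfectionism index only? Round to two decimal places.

Single correction: r_c = r_obs / √r_xx = 0.41 / √0.57 = 0.41 / 0.7550 ≈ 0.54.

0.54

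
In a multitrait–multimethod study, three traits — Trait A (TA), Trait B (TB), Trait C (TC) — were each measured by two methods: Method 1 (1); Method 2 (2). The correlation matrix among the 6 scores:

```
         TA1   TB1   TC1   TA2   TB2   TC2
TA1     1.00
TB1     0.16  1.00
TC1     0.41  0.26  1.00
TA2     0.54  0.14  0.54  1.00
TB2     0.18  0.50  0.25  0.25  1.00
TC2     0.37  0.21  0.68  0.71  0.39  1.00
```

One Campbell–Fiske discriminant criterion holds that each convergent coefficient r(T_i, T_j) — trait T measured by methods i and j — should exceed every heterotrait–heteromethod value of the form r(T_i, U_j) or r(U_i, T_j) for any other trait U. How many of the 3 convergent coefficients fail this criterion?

1

Each convergent coefficient versus the relevant comparison correlations:
TA (methods 1·2): 0.54 vs {0.18, 0.14, 0.37, 0.54} → fail.
TB (methods 1·2): 0.50 vs {0.14, 0.18, 0.21, 0.25} → pass.
TC (methods 1·2): 0.68 vs {0.54, 0.37, 0.25, 0.21} → pass.
1 of 3 fail.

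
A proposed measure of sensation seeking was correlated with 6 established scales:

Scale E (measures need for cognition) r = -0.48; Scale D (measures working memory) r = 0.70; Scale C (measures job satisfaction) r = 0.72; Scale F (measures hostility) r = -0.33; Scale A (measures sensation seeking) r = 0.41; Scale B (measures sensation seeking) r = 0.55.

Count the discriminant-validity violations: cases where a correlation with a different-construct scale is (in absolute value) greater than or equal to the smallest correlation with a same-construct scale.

3

Convergent (same construct = sensation seeking): Scale A, Scale B.
Smallest convergent = 0.41. Discriminant |r|: 0.48, 0.70, 0.72, 0.33; count ≥ 0.41 → 3.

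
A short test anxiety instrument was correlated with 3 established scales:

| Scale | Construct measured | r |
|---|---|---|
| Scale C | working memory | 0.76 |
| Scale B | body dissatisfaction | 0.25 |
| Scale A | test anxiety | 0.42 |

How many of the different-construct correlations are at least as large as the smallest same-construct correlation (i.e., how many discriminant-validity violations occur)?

1

Convergent (same construct = test anxiety): Scale A.
Smallest convergent = 0.42. Discriminant values: 0.76, 0.25; count ≥ 0.42 → 1.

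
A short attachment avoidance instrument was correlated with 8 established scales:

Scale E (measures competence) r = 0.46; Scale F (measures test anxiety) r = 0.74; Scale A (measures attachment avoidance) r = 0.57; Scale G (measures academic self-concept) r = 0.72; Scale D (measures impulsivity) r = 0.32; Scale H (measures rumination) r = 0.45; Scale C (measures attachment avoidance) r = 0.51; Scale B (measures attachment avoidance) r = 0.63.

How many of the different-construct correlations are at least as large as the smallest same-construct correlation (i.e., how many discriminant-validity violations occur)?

Convergent (same construct = attachment avoidance): Scale A, Scale C, Scale B.
Smallest convergent = 0.51. Discriminant values: 0.46, 0.74, 0.72, 0.32, 0.45; count ≥ 0.51 → 2.

2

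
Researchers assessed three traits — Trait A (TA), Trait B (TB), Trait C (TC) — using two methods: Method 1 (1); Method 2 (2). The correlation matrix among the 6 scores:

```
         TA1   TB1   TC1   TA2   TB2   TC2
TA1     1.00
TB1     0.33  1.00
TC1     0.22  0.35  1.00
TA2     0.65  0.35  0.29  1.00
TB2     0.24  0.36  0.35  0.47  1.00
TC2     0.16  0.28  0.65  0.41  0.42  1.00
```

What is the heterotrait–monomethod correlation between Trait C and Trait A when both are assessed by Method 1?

Different traits, same method: r(TC1, TA1) = 0.22.

0.22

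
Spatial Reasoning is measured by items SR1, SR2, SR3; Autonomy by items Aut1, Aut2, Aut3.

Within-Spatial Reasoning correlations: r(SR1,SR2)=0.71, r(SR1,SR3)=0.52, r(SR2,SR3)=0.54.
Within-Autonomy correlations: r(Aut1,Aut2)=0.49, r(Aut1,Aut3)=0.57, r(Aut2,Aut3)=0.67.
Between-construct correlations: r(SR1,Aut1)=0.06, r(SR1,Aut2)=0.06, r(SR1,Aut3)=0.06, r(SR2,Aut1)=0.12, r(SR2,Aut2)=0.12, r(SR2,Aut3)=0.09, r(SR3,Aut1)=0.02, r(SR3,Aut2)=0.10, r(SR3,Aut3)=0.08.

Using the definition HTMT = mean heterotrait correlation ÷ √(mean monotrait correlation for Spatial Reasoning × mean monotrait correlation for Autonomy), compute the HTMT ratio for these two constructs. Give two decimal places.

Mean heterotrait r = 0.71/9 = 0.0789.
Mean within-SR = 1.77/3 = 0.5900; mean within-Aut = 1.73/3 = 0.5767.
Geometric mean = √(0.5900 × 0.5767) = 0.5833.
HTMT = 0.0789 / 0.5833 = 0.14.

0.14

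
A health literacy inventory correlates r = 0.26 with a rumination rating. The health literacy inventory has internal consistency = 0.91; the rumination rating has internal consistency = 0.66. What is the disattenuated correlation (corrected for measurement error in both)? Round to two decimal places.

0.34

r_true = r_obs / √(r_xx · r_yy) = 0.26 / √(0.91 × 0.66) = 0.26 / √0.6006 = 0.26 / 0.7750 ≈ 0.34.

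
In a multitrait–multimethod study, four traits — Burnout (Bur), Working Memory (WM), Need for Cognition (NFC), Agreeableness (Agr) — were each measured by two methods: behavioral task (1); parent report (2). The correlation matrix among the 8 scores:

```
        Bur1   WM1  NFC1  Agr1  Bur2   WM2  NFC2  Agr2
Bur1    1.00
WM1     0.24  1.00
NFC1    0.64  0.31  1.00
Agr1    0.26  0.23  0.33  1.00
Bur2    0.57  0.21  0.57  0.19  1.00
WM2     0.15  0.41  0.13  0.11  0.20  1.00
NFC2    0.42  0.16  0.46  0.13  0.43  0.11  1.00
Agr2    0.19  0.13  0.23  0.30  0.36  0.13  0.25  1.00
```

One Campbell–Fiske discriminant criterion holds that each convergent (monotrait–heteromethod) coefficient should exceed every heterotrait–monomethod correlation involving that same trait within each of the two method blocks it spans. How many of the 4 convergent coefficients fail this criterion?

Checking each validity diagonal entry against its comparison values:
Bur (methods 1·2): 0.57 vs {0.24, 0.20, 0.64, 0.43, 0.26, 0.36} → fail.
WM (methods 1·2): 0.41 vs {0.24, 0.20, 0.31, 0.11, 0.23, 0.13} → pass.
NFC (methods 1·2): 0.46 vs {0.64, 0.43, 0.31, 0.11, 0.33, 0.25} → fail.
Agr (methods 1·2): 0.30 vs {0.26, 0.36, 0.23, 0.13, 0.33, 0.25} → fail.
3 of 4 fail.

3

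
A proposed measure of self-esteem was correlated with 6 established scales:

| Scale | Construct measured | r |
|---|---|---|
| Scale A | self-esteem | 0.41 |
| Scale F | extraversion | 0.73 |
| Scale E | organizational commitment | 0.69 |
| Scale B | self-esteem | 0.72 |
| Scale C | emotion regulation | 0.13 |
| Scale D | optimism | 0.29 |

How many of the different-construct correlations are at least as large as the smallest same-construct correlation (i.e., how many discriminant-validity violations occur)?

2

Convergent (same construct = self-esteem): Scale A, Scale B.
Smallest convergent = 0.41. Discriminant values: 0.73, 0.69, 0.13, 0.29; count ≥ 0.41 → 2.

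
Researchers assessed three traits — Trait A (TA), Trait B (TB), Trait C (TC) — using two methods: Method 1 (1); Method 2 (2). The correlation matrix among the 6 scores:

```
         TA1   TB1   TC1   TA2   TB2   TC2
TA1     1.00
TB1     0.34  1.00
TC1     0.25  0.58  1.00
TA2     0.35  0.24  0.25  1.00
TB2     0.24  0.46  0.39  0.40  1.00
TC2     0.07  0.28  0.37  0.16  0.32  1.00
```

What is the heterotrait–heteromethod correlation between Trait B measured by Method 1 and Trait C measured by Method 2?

Different traits and methods: r(TB1, TC2) = 0.28.

0.28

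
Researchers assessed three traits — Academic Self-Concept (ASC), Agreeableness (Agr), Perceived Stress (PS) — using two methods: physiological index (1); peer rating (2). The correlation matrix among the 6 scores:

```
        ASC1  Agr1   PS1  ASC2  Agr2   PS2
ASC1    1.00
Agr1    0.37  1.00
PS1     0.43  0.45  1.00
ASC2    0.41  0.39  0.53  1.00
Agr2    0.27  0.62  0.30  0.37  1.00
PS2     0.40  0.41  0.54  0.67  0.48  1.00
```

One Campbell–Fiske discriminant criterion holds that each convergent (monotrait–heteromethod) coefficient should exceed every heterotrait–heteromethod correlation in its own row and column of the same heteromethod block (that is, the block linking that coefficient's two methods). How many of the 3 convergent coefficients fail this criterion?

1

Each convergent coefficient versus the relevant comparison correlations:
ASC (methods 1·2): 0.41 vs {0.27, 0.39, 0.40, 0.53} → fail.
Agr (methods 1·2): 0.62 vs {0.39, 0.27, 0.41, 0.30} → pass.
PS (methods 1·2): 0.54 vs {0.53, 0.40, 0.30, 0.41} → pass.
1 of 3 fail.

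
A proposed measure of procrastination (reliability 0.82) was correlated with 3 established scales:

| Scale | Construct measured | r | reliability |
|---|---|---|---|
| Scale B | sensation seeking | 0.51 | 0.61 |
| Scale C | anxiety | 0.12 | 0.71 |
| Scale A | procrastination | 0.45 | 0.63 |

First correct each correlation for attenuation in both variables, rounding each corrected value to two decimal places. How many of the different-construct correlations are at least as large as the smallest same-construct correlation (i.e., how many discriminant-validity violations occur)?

Disattenuated r (r / √(r_scale · r_new)):
  Scale B (disc): 0.51 / √(0.61·0.82) = 0.72
  Scale C (disc): 0.12 / √(0.71·0.82) = 0.16
  Scale A (conv): 0.45 / √(0.63·0.82) = 0.63
Smallest convergent = 0.63. Discriminant values: 0.72, 0.16; count ≥ 0.63 → 1.

1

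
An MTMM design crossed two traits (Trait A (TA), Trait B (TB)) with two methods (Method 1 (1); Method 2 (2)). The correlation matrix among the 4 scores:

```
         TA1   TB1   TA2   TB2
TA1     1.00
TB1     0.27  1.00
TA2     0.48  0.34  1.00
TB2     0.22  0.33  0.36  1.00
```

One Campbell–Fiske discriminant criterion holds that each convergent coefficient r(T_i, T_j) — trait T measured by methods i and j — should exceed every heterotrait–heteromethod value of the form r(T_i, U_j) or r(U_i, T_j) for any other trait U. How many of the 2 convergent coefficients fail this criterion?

Checking each validity diagonal entry against its comparison values:
TA (methods 1·2): 0.48 vs {0.22, 0.34} → pass.
TB (methods 1·2): 0.33 vs {0.34, 0.22} → fail.
1 of 2 fail.

1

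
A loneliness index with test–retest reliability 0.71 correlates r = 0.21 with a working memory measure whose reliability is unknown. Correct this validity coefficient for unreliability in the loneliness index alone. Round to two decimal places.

Single correction: r_c = r_obs / √r_xx = 0.21 / √0.71 = 0.21 / 0.8426 ≈ 0.25.

0.25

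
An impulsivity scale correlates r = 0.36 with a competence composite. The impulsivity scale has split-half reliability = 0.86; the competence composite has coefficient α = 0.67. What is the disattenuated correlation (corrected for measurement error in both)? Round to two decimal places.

0.47

r_true = r_obs / √(r_xx · r_yy) = 0.36 / √(0.86 × 0.67) = 0.36 / √0.5762 = 0.36 / 0.7591 ≈ 0.47.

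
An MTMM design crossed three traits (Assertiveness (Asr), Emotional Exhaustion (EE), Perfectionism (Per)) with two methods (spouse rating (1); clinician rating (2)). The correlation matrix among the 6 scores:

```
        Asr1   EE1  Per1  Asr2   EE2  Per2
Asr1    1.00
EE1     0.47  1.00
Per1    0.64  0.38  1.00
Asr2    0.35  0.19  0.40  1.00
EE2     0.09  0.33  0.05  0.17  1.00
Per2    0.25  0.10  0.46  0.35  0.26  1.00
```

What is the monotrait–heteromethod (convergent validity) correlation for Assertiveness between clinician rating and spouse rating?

Same trait (Asr), different methods: r(Asr2, Asr1) = 0.35.

0.35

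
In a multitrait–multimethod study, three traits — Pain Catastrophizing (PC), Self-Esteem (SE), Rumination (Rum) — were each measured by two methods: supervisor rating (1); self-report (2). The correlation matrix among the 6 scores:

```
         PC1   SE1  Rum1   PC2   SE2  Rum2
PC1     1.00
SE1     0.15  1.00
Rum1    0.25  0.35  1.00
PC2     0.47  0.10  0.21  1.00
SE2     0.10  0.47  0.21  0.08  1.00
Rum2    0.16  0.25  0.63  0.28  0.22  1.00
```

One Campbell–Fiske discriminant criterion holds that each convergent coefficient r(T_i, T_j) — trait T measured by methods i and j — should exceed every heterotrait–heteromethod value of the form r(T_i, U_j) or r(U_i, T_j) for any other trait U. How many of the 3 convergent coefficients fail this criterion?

0

Each convergent coefficient versus the relevant comparison correlations:
PC (methods 1·2): 0.47 vs {0.10, 0.10, 0.16, 0.21} → pass.
SE (methods 1·2): 0.47 vs {0.10, 0.10, 0.25, 0.21} → pass.
Rum (methods 1·2): 0.63 vs {0.21, 0.16, 0.21, 0.25} → pass.
0 of 3 fail.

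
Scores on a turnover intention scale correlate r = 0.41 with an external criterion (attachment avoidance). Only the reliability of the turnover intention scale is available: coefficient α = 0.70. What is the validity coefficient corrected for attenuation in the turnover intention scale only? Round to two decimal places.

Single correction: r_c = r_obs / √r_xx = 0.41 / √0.70 = 0.41 / 0.8367 ≈ 0.49.

0.49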